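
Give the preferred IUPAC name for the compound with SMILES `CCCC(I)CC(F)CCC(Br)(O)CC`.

3-bromo-6-fluoro-8-iodoundecan-3-ol

The longest chain bearing the –OH group is 11 carbons long (undecane).
The highest-priority functional group is an alcohol (–OH), so the name ends in -ol.
Choose the numbering such that numbering from this end puts the hydroxyl group at C-3 rather than C-9.
That gives the hydroxyl at C-3; a bromo group at C-3; a fluoro group at C-6; an iodo group at C-8.
Prefixes are listed alphabetically: bromo, fluoro, iodo.
The name is 3-bromo-6-fluoro-8-iodoundecan-3-ol.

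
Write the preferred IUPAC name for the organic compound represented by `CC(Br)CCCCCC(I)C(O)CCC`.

The longest carbon chain that includes the –OH group has 12 carbons, so the parent hydride is dodecane.
The principal characteristic group is an alcohol (–OH), named with the suffix -ol.
Number the chain so that numbering from this end puts the hydroxyl group at C-4 rather than C-9.
With this numbering: the hydroxyl at C-4; a bromo group at C-11; an iodo group at C-5.
Substituent prefixes are cited in alphabetical order (multiplying prefixes like di-/tri- are ignored for ordering).
Assembling the pieces gives 11-bromo-5-iodododecan-4-ol.

11-bromo-5-iodododecan-4-ol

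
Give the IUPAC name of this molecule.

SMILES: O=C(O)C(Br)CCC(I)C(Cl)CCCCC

2-bromo-6-chloro-5-iodoundecanoic acid

The longest carbon chain that includes the –COOH group has 11 carbons, so the parent hydride is undecane.
The principal characteristic group is a carboxylic acid (terminal –COOH), named with the suffix -oic acid.
The numbering direction is chosen so that the carboxylic acid carbon is C-1 by definition.
With this numbering: a bromo group at C-2; a chloro group at C-6; an iodo group at C-5.
The substituents are ordered alphabetically, ignoring any di-/tri- multipliers.
The name is 2-bromo-6-chloro-5-iodoundecanoic acid.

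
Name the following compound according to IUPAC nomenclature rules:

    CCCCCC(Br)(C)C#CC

The longest chain bearing the multiple bond is 9 carbons long (nonane).
The chain contains a C≡C triple bond, so the unsaturation ending is -yne.
Choose the numbering such that numbering from this end puts the triple bond at C-2 rather than C-7.
With this numbering: the triple bond between C-2 and C-3; a bromo group at C-4; a methyl group at C-4.
The substituents are ordered alphabetically, ignoring any di-/tri- multipliers.
Putting it together: 4-bromo-4-methylnon-2-yne.

4-bromo-4-methylnon-2-yne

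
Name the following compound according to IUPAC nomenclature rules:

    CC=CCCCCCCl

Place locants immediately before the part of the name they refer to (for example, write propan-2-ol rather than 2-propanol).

The longest chain bearing the multiple bond is 8 carbons long (octane).
There is one C=C double bond, indicated by the ending -ene.
The numbering direction is chosen so that numbering from this end puts the double bond at C-2 rather than C-6.
With this numbering: the double bond between C-2 and C-3; a chloro group at C-8.
Assembling the pieces gives 8-chlorooct-2-ene.

8-chlorooct-2-ene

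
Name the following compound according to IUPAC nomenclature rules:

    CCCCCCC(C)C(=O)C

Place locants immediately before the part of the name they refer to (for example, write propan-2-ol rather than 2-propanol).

3-methylnonan-2-one

The longest chain bearing the carbonyl is 9 carbons long (nonane).
The principal characteristic group is a ketone (C=O on an internal carbon), named with the suffix -one.
The numbering direction is chosen so that numbering from this end puts the carbonyl group at C-2 rather than C-8.
This places the carbonyl at C-2; a methyl group at C-3.
The name is 3-methylnonan-2-one.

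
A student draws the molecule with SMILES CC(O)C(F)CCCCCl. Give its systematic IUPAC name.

Counting along the main chain through the –OH group gives 7 carbons: the parent is heptane.
An alcohol (–OH) is the principal characteristic group, giving the suffix -ol.
Choose the numbering such that numbering from this end puts the hydroxyl group at C-2 rather than C-6.
With this numbering: the hydroxyl at C-2; a chloro group at C-7; a fluoro group at C-3.
Substituent prefixes are cited in alphabetical order (multiplying prefixes like di-/tri- are ignored for ordering).
The name is 7-chloro-3-fluoroheptan-2-ol.

7-chloro-3-fluoroheptan-2-ol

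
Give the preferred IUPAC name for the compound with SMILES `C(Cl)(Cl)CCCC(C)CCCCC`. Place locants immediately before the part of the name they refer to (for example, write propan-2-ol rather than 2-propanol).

The longest carbon chain is 10 atoms: the parent is decane.
Choose the numbering such that the substituent locant set {1,1,5} is lower than {6,10,10} at the first point of difference.
That gives two chloro groups at C-1; a methyl group at C-5.
The substituents are ordered alphabetically, ignoring any di-/tri- multipliers.
Assembling the pieces gives 1,1-dichloro-5-methyldecane.

1,1-dichloro-5-methyldecane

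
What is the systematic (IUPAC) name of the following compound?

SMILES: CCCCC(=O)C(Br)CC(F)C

The longest carbon chain that includes the carbonyl has 9 carbons, so the parent hydride is nonane.
The highest-priority functional group is a ketone (C=O on an internal carbon), so the name ends in -one.
Number the chain so that the substituent locant set {2,4} is lower than {6,8} at the first point of difference.
That gives the carbonyl at C-5; a bromo group at C-4; a fluoro group at C-2.
Prefixes are listed alphabetically: bromo, fluoro.
The name is 4-bromo-2-fluorononan-5-one.

4-bromo-2-fluorononan-5-one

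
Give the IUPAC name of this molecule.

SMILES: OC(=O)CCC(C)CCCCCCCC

4-methyldodecanoic acid

The longest chain bearing the –COOH group is 12 carbons long (dodecane).
A carboxylic acid (terminal –COOH) is the principal characteristic group, giving the suffix -oic acid.
Number the chain so that the carboxylic acid carbon is C-1 by definition.
With this numbering: a methyl group at C-4.
The name is 4-methyldodecanoic acid.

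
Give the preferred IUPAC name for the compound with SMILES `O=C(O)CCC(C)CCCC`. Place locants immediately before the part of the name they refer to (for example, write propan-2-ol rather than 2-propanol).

4-methyloctanoic acid

Counting along the main chain through the –COOH group gives 8 carbons: the parent is octane.
The highest-priority functional group is a carboxylic acid (terminal –COOH), so the name ends in -oic acid.
Choose the numbering such that the carboxylic acid carbon is C-1 by definition.
With this numbering: a methyl group at C-4.
Assembling the pieces gives 4-methyloctanoic acid.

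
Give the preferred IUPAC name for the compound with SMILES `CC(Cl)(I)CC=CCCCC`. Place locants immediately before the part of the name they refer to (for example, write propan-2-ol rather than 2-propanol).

2-chloro-2-iodonon-4-ene

Counting along the main chain through the multiple bond gives 9 carbons: the parent is nonane.
A C=C double bond in the chain gives the infix -ene-.
The numbering direction is chosen so that numbering from this end puts the double bond at C-4 rather than C-5.
That gives the double bond between C-4 and C-5; a chloro group at C-2; an iodo group at C-2.
Prefixes are listed alphabetically: chloro, iodo.
The name is 2-chloro-2-iodonon-4-ene.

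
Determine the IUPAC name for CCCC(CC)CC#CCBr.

1-bromo-5-ethyloct-2-yne

The longest chain bearing the multiple bond is 8 carbons long (octane).
A C≡C triple bond in the chain gives the infix -yne-.
The numbering direction is chosen so that numbering from this end puts the triple bond at C-2 rather than C-6.
That gives the triple bond between C-2 and C-3; a bromo group at C-1; an ethyl group at C-5.
Prefixes are listed alphabetically: bromo, ethyl.
Assembling the pieces gives 1-bromo-5-ethyloct-2-yne.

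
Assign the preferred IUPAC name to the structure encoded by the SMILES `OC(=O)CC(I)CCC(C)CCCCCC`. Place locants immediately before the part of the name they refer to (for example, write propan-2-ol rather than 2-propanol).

The longest carbon chain that includes the –COOH group has 12 carbons, so the parent hydride is dodecane.
A carboxylic acid (terminal –COOH) is the principal characteristic group, giving the suffix -oic acid.
Choose the numbering such that the carboxylic acid carbon is C-1 by definition.
This places an iodo group at C-3; a methyl group at C-6.
Prefixes are listed alphabetically: iodo, methyl.
Putting it together: 3-iodo-6-methyldodecanoic acid.

3-iodo-6-methyldodecanoic acid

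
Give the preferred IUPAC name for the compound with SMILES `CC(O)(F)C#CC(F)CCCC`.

2,5-difluoronon-3-yn-2-ol

The longest chain bearing the –OH group and the multiple bond is 9 carbons long (nonane).
An alcohol (–OH) is the principal characteristic group, giving the suffix -ol.
The chain contains a C≡C triple bond, so the unsaturation ending is -yne.
The numbering direction is chosen so that numbering from this end puts the hydroxyl group at C-2 rather than C-8.
With this numbering: the hydroxyl at C-2; the triple bond between C-3 and C-4; fluoro groups at C-2 and C-5.
Assembling the pieces gives 2,5-difluoronon-3-yn-2-ol.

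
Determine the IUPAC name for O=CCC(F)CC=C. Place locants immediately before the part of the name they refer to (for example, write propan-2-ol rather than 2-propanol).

Counting along the main chain through the –CHO group and the multiple bond gives 6 carbons: the parent is hexane.
The principal characteristic group is an aldehyde (terminal –CHO), named with the suffix -al.
A C=C double bond in the chain gives the infix -ene-.
The numbering direction is chosen so that the aldehyde carbon is C-1 by definition.
This places the double bond between C-5 and C-6; a fluoro group at C-3.
The name is 3-fluorohex-5-enal.

3-fluorohex-5-enal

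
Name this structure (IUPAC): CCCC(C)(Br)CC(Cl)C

4-bromo-2-chloro-4-methylheptane

The longest carbon chain is 7 atoms: the parent is heptane.
The numbering direction is chosen so that the substituent locant set {2,4,4} is lower than {4,4,6} at the first point of difference.
That gives a bromo group at C-4; a chloro group at C-2; a methyl group at C-4.
The substituents are ordered alphabetically, ignoring any di-/tri- multipliers.
The name is 4-bromo-2-chloro-4-methylheptane.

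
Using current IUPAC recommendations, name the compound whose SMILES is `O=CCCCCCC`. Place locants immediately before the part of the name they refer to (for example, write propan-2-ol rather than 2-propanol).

The longest carbon chain that includes the –CHO group has 7 carbons, so the parent hydride is heptane.
The principal characteristic group is an aldehyde (terminal –CHO), named with the suffix -al.
Choose the numbering such that the aldehyde carbon is C-1 by definition.
Assembling the pieces gives heptanal.

heptanal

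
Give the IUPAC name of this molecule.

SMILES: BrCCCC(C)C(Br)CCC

1,5-dibromo-4-methyloctane

The longest carbon chain is 8 atoms: the parent is octane.
Number the chain so that the substituent locant set {1,4,5} is lower than {4,5,8} at the first point of difference.
That gives bromo groups at C-1 and C-5; a methyl group at C-4.
Prefixes are listed alphabetically: bromo, methyl.
Assembling the pieces gives 1,5-dibromo-4-methyloctane.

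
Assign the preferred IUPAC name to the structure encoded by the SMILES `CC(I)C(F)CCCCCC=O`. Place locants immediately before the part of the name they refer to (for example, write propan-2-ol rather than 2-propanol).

Counting along the main chain through the –CHO group gives 9 carbons: the parent is nonane.
The principal characteristic group is an aldehyde (terminal –CHO), named with the suffix -al.
Number the chain so that the aldehyde carbon is C-1 by definition.
That gives a fluoro group at C-7; an iodo group at C-8.
Prefixes are listed alphabetically: fluoro, iodo.
Assembling the pieces gives 7-fluoro-8-iodononanal.

7-fluoro-8-iodononanal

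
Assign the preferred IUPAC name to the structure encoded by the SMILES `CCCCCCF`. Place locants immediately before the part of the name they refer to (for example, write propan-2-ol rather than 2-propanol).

The longest continuous carbon chain has 6 atoms, so the parent hydride is hexane.
The numbering direction is chosen so that the substituent locant set {1} is lower than {6} at the first point of difference.
With this numbering: a fluoro group at C-1.
Putting it together: 1-fluorohexane.

1-fluorohexane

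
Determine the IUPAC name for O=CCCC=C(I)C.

5-iodohex-4-enal

The longest chain bearing the –CHO group and the multiple bond is 6 carbons long (hexane).
An aldehyde (terminal –CHO) is the principal characteristic group, giving the suffix -al.
There is one C=C double bond, indicated by the ending -ene.
The numbering direction is chosen so that the aldehyde carbon is C-1 by definition.
That gives the double bond between C-4 and C-5; an iodo group at C-5.
Assembling the pieces gives 5-iodohex-4-enal.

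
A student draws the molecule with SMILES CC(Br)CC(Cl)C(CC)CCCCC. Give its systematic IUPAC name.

The longest carbon chain is 10 atoms: the parent is decane.
Choose the numbering such that the substituent locant set {2,4,5} is lower than {6,7,9} at the first point of difference.
This places a bromo group at C-2; a chloro group at C-4; an ethyl group at C-5.
Prefixes are listed alphabetically: bromo, chloro, ethyl.
The name is 2-bromo-4-chloro-5-ethyldecane.

2-bromo-4-chloro-5-ethyldecane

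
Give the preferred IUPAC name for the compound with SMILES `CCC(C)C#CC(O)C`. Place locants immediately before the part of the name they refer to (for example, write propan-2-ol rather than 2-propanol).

The longest chain bearing the –OH group and the multiple bond is 7 carbons long (heptane).
The principal characteristic group is an alcohol (–OH), named with the suffix -ol.
A C≡C triple bond in the chain gives the infix -yne-.
Choose the numbering such that numbering from this end puts the hydroxyl group at C-2 rather than C-6.
This places the hydroxyl at C-2; the triple bond between C-3 and C-4; a methyl group at C-5.
The name is 5-methylhept-3-yn-2-ol.

5-methylhept-3-yn-2-ol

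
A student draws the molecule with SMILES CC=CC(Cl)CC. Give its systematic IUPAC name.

4-chlorohex-2-ene

The longest chain bearing the multiple bond is 6 carbons long (hexane).
The chain contains a C=C double bond, so the unsaturation ending is -ene.
Number the chain so that numbering from this end puts the double bond at C-2 rather than C-4.
This places the double bond between C-2 and C-3; a chloro group at C-4.
The name is 4-chlorohex-2-ene.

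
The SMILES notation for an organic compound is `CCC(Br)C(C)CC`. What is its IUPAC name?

3-bromo-4-methylhexane

The longest carbon chain is 6 atoms: the parent is hexane.
Choose the numbering such that the locant sets are identical either way, so the alphabetically earlier bromo substituent takes the lower locant (3 rather than 4).
This places a bromo group at C-3; a methyl group at C-4.
Substituent prefixes are cited in alphabetical order (multiplying prefixes like di-/tri- are ignored for ordering).
Assembling the pieces gives 3-bromo-4-methylhexane.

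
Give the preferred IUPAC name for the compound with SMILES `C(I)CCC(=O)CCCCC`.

1-iodononan-4-one

The longest carbon chain that includes the carbonyl has 9 carbons, so the parent hydride is nonane.
The highest-priority functional group is a ketone (C=O on an internal carbon), so the name ends in -one.
Choose the numbering such that numbering from this end puts the carbonyl group at C-4 rather than C-6.
That gives the carbonyl at C-4; an iodo group at C-1.
Assembling the pieces gives 1-iodononan-4-one.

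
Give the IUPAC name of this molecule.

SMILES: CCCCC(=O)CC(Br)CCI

The longest chain bearing the carbonyl is 9 carbons long (nonane).
A ketone (C=O on an internal carbon) is the principal characteristic group, giving the suffix -one.
Choose the numbering such that the substituent locant set {1,3} is lower than {7,9} at the first point of difference.
With this numbering: the carbonyl at C-5; a bromo group at C-3; an iodo group at C-1.
The substituents are ordered alphabetically, ignoring any di-/tri- multipliers.
Assembling the pieces gives 3-bromo-1-iodononan-5-one.

3-bromo-1-iodononan-5-one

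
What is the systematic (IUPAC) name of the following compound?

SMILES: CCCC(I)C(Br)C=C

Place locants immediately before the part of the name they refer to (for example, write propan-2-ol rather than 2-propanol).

3-bromo-4-iodohept-1-ene

The longest chain bearing the multiple bond is 7 carbons long (heptane).
The chain contains a C=C double bond, so the unsaturation ending is -ene.
Number the chain so that numbering from this end puts the double bond at C-1 rather than C-6.
With this numbering: the double bond between C-1 and C-2; a bromo group at C-3; an iodo group at C-4.
The substituents are ordered alphabetically, ignoring any di-/tri- multipliers.
Putting it together: 3-bromo-4-iodohept-1-ene.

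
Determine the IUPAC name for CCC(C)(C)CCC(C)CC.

3,3,6-trimethyloctane

The longest carbon chain is 8 atoms: the parent is octane.
Number the chain so that the substituent locant set {3,3,6} is lower than {3,6,6} at the first point of difference.
That gives methyl groups at C-3 (×2) and C-6.
Putting it together: 3,3,6-trimethyloctane.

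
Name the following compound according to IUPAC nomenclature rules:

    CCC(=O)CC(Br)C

5-bromohexan-3-one

Counting along the main chain through the carbonyl gives 6 carbons: the parent is hexane.
The highest-priority functional group is a ketone (C=O on an internal carbon), so the name ends in -one.
The numbering direction is chosen so that numbering from this end puts the carbonyl group at C-3 rather than C-4.
This places the carbonyl at C-3; a bromo group at C-5.
The name is 5-bromohexan-3-one.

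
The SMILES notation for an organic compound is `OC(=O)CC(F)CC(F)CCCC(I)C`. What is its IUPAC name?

The longest carbon chain that includes the –COOH group has 10 carbons, so the parent hydride is decane.
The highest-priority functional group is a carboxylic acid (terminal –COOH), so the name ends in -oic acid.
Number the chain so that the carboxylic acid carbon is C-1 by definition.
With this numbering: fluoro groups at C-3 and C-5; an iodo group at C-9.
The substituents are ordered alphabetically, ignoring any di-/tri- multipliers.
The name is 3,5-difluoro-9-iododecanoic acid.

3,5-difluoro-9-iododecanoic acid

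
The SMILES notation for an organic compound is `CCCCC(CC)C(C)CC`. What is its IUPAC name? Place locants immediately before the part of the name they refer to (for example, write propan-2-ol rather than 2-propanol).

4-ethyl-3-methyloctane

The parent chain contains 8 carbons (octane).
The numbering direction is chosen so that the substituent locant set {3,4} is lower than {5,6} at the first point of difference.
This places an ethyl group at C-4; a methyl group at C-3.
Prefixes are listed alphabetically: ethyl, methyl.
Putting it together: 4-ethyl-3-methyloctane.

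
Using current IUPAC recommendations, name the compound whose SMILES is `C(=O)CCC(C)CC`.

4-methylhexanal

The longest chain bearing the –CHO group is 6 carbons long (hexane).
The highest-priority functional group is an aldehyde (terminal –CHO), so the name ends in -al.
The numbering direction is chosen so that the aldehyde carbon is C-1 by definition.
That gives a methyl group at C-4.
Assembling the pieces gives 4-methylhexanal.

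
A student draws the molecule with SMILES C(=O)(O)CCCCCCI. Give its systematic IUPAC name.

7-iodoheptanoic acid

Counting along the main chain through the –COOH group gives 7 carbons: the parent is heptane.
A carboxylic acid (terminal –COOH) is the principal characteristic group, giving the suffix -oic acid.
The numbering direction is chosen so that the carboxylic acid carbon is C-1 by definition.
With this numbering: an iodo group at C-7.
Putting it together: 7-iodoheptanoic acid.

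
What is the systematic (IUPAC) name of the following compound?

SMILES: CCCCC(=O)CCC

Counting along the main chain through the carbonyl gives 8 carbons: the parent is octane.
A ketone (C=O on an internal carbon) is the principal characteristic group, giving the suffix -one.
Choose the numbering such that numbering from this end puts the carbonyl group at C-4 rather than C-5.
That gives the carbonyl at C-4.
The name is octan-4-one.

octan-4-one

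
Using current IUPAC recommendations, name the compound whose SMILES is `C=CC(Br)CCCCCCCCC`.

Counting along the main chain through the multiple bond gives 12 carbons: the parent is dodecane.
There is one C=C double bond, indicated by the ending -ene.
Number the chain so that numbering from this end puts the double bond at C-1 rather than C-11.
With this numbering: the double bond between C-1 and C-2; a bromo group at C-3.
Putting it together: 3-bromododec-1-ene.

3-bromododec-1-ene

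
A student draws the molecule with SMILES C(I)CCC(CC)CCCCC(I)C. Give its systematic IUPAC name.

The longest continuous carbon chain has 10 atoms, so the parent hydride is decane.
Number the chain so that the substituent locant set {1,4,9} is lower than {2,7,10} at the first point of difference.
With this numbering: an ethyl group at C-4; iodo groups at C-1 and C-9.
Prefixes are listed alphabetically: ethyl, iodo.
Putting it together: 4-ethyl-1,9-diiododecane.

4-ethyl-1,9-diiododecane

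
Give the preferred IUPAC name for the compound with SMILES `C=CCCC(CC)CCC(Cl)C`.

The longest carbon chain that includes the multiple bond has 9 carbons, so the parent hydride is nonane.
The chain contains a C=C double bond, so the unsaturation ending is -ene.
The numbering direction is chosen so that numbering from this end puts the double bond at C-1 rather than C-8.
With this numbering: the double bond between C-1 and C-2; a chloro group at C-8; an ethyl group at C-5.
Prefixes are listed alphabetically: chloro, ethyl.
Assembling the pieces gives 8-chloro-5-ethylnon-1-ene.

8-chloro-5-ethylnon-1-ene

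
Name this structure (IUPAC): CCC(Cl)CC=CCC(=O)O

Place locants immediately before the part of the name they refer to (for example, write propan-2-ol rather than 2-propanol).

6-chlorooct-3-enoic acid

Counting along the main chain through the –COOH group and the multiple bond gives 8 carbons: the parent is octane.
The highest-priority functional group is a carboxylic acid (terminal –COOH), so the name ends in -oic acid.
A C=C double bond in the chain gives the infix -ene-.
Number the chain so that the carboxylic acid carbon is C-1 by definition.
With this numbering: the double bond between C-3 and C-4; a chloro group at C-6.
The name is 6-chlorooct-3-enoic acid.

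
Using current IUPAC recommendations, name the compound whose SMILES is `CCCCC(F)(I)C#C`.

3-fluoro-3-iodohept-1-yne

Counting along the main chain through the multiple bond gives 7 carbons: the parent is heptane.
A C≡C triple bond in the chain gives the infix -yne-.
Choose the numbering such that numbering from this end puts the triple bond at C-1 rather than C-6.
This places the triple bond between C-1 and C-2; a fluoro group at C-3; an iodo group at C-3.
The substituents are ordered alphabetically, ignoring any di-/tri- multipliers.
Assembling the pieces gives 3-fluoro-3-iodohept-1-yne.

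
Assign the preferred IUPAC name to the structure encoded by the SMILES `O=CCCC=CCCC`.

oct-4-enal

Counting along the main chain through the –CHO group and the multiple bond gives 8 carbons: the parent is octane.
The principal characteristic group is an aldehyde (terminal –CHO), named with the suffix -al.
There is one C=C double bond, indicated by the ending -ene.
Choose the numbering such that the aldehyde carbon is C-1 by definition.
With this numbering: the double bond between C-4 and C-5.
Putting it together: oct-4-enal.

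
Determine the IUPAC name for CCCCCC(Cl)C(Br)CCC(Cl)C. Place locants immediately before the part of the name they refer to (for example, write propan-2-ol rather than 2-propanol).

The parent chain contains 11 carbons (undecane).
The numbering direction is chosen so that the substituent locant set {2,5,6} is lower than {6,7,10} at the first point of difference.
With this numbering: a bromo group at C-5; chloro groups at C-2 and C-6.
The substituents are ordered alphabetically, ignoring any di-/tri- multipliers.
Putting it together: 5-bromo-2,6-dichloroundecane.

5-bromo-2,6-dichloroundecane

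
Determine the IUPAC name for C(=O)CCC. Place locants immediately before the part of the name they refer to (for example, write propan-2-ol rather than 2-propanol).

butanal

The longest chain bearing the –CHO group is 4 carbons long (butane).
An aldehyde (terminal –CHO) is the principal characteristic group, giving the suffix -al.
Choose the numbering such that the aldehyde carbon is C-1 by definition.
Assembling the pieces gives butanal.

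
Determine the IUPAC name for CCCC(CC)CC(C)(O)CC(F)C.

The longest chain bearing the –OH group is 9 carbons long (nonane).
The highest-priority functional group is an alcohol (–OH), so the name ends in -ol.
The numbering direction is chosen so that numbering from this end puts the hydroxyl group at C-4 rather than C-6.
With this numbering: the hydroxyl at C-4; an ethyl group at C-6; a fluoro group at C-2; a methyl group at C-4.
The substituents are ordered alphabetically, ignoring any di-/tri- multipliers.
Putting it together: 6-ethyl-2-fluoro-4-methylnonan-4-ol.

6-ethyl-2-fluoro-4-methylnonan-4-ol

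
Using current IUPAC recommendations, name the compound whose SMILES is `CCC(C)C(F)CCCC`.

4-fluoro-3-methyloctane

The parent chain contains 8 carbons (octane).
Choose the numbering such that the substituent locant set {3,4} is lower than {5,6} at the first point of difference.
That gives a fluoro group at C-4; a methyl group at C-3.
Substituent prefixes are cited in alphabetical order (multiplying prefixes like di-/tri- are ignored for ordering).
Assembling the pieces gives 4-fluoro-3-methyloctane.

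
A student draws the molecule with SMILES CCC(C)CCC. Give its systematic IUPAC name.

3-methylhexane

The parent chain contains 6 carbons (hexane).
The numbering direction is chosen so that the substituent locant set {3} is lower than {4} at the first point of difference.
This places a methyl group at C-3.
Assembling the pieces gives 3-methylhexane.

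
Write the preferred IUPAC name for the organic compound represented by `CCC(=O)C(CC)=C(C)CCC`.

The longest chain bearing the carbonyl and the multiple bond is 8 carbons long (octane).
A ketone (C=O on an internal carbon) is the principal characteristic group, giving the suffix -one.
There is one C=C double bond, indicated by the ending -ene.
The numbering direction is chosen so that numbering from this end puts the carbonyl group at C-3 rather than C-6.
With this numbering: the carbonyl at C-3; the double bond between C-4 and C-5; an ethyl group at C-4; a methyl group at C-5.
Substituent prefixes are cited in alphabetical order (multiplying prefixes like di-/tri- are ignored for ordering).
The name is 4-ethyl-5-methyloct-4-en-3-one.

4-ethyl-5-methyloct-4-en-3-one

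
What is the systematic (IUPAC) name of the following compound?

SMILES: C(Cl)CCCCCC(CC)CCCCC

The parent chain contains 12 carbons (dodecane).
Choose the numbering such that the substituent locant set {1,7} is lower than {6,12} at the first point of difference.
With this numbering: a chloro group at C-1; an ethyl group at C-7.
Prefixes are listed alphabetically: chloro, ethyl.
Putting it together: 1-chloro-7-ethyldodecane.

1-chloro-7-ethyldodecane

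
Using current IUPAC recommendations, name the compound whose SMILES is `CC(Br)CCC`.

2-bromopentane

The parent chain contains 5 carbons (pentane).
Choose the numbering such that the substituent locant set {2} is lower than {4} at the first point of difference.
This places a bromo group at C-2.
The name is 2-bromopentane.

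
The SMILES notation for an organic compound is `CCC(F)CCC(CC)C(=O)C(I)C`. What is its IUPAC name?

The longest chain bearing the carbonyl is 9 carbons long (nonane).
The highest-priority functional group is a ketone (C=O on an internal carbon), so the name ends in -one.
Choose the numbering such that numbering from this end puts the carbonyl group at C-3 rather than C-7.
With this numbering: the carbonyl at C-3; an ethyl group at C-4; a fluoro group at C-7; an iodo group at C-2.
Substituent prefixes are cited in alphabetical order (multiplying prefixes like di-/tri- are ignored for ordering).
The name is 4-ethyl-7-fluoro-2-iodononan-3-one.

4-ethyl-7-fluoro-2-iodononan-3-one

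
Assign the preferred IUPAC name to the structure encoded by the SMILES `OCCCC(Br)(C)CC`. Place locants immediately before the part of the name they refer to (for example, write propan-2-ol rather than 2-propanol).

4-bromo-4-methylhexan-1-ol

The longest chain bearing the –OH group is 6 carbons long (hexane).
The highest-priority functional group is an alcohol (–OH), so the name ends in -ol.
Choose the numbering such that numbering from this end puts the hydroxyl group at C-1 rather than C-6.
That gives the hydroxyl at C-1; a bromo group at C-4; a methyl group at C-4.
Substituent prefixes are cited in alphabetical order (multiplying prefixes like di-/tri- are ignored for ordering).
Assembling the pieces gives 4-bromo-4-methylhexan-1-ol.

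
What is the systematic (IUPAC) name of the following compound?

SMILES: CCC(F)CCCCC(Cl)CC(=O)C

4-chloro-9-fluoroundecan-2-one

The longest chain bearing the carbonyl is 11 carbons long (undecane).
The principal characteristic group is a ketone (C=O on an internal carbon), named with the suffix -one.
The numbering direction is chosen so that numbering from this end puts the carbonyl group at C-2 rather than C-10.
That gives the carbonyl at C-2; a chloro group at C-4; a fluoro group at C-9.
Substituent prefixes are cited in alphabetical order (multiplying prefixes like di-/tri- are ignored for ordering).
The name is 4-chloro-9-fluoroundecan-2-one.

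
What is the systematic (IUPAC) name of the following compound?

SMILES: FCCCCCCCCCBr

The longest carbon chain is 9 atoms: the parent is nonane.
Choose the numbering such that the locant sets are identical either way, so the alphabetically earlier bromo substituent takes the lower locant (1 rather than 9).
With this numbering: a bromo group at C-1; a fluoro group at C-9.
The substituents are ordered alphabetically, ignoring any di-/tri- multipliers.
Assembling the pieces gives 1-bromo-9-fluorononane.

1-bromo-9-fluorononane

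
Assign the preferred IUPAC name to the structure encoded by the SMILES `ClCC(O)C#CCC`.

1-chlorohex-3-yn-2-ol

The longest chain bearing the –OH group and the multiple bond is 6 carbons long (hexane).
The highest-priority functional group is an alcohol (–OH), so the name ends in -ol.
There is one C≡C triple bond, indicated by the ending -yne.
Number the chain so that numbering from this end puts the hydroxyl group at C-2 rather than C-5.
This places the hydroxyl at C-2; the triple bond between C-3 and C-4; a chloro group at C-1.
Assembling the pieces gives 1-chlorohex-3-yn-2-ol.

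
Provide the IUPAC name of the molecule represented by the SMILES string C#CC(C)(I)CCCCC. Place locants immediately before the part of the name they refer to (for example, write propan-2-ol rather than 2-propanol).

3-iodo-3-methyloct-1-yne

The longest chain bearing the multiple bond is 8 carbons long (octane).
The chain contains a C≡C triple bond, so the unsaturation ending is -yne.
Choose the numbering such that numbering from this end puts the triple bond at C-1 rather than C-7.
This places the triple bond between C-1 and C-2; an iodo group at C-3; a methyl group at C-3.
Substituent prefixes are cited in alphabetical order (multiplying prefixes like di-/tri- are ignored for ordering).
The name is 3-iodo-3-methyloct-1-yne.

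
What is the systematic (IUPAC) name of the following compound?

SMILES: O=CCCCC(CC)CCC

5-ethyloctanal

The longest chain bearing the –CHO group is 8 carbons long (octane).
The principal characteristic group is an aldehyde (terminal –CHO), named with the suffix -al.
Choose the numbering such that the aldehyde carbon is C-1 by definition.
This places an ethyl group at C-5.
Assembling the pieces gives 5-ethyloctanal.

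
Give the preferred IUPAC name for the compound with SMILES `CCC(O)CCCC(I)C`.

The longest chain bearing the –OH group is 8 carbons long (octane).
The highest-priority functional group is an alcohol (–OH), so the name ends in -ol.
Choose the numbering such that numbering from this end puts the hydroxyl group at C-3 rather than C-6.
This places the hydroxyl at C-3; an iodo group at C-7.
Assembling the pieces gives 7-iodooctan-3-ol.

7-iodooctan-3-ol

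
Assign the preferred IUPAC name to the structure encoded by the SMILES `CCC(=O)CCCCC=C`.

non-8-en-3-one

The longest carbon chain that includes the carbonyl and the multiple bond has 9 carbons, so the parent hydride is nonane.
The principal characteristic group is a ketone (C=O on an internal carbon), named with the suffix -one.
The chain contains a C=C double bond, so the unsaturation ending is -ene.
Number the chain so that numbering from this end puts the carbonyl group at C-3 rather than C-7.
That gives the carbonyl at C-3; the double bond between C-8 and C-9.
Assembling the pieces gives non-8-en-3-one.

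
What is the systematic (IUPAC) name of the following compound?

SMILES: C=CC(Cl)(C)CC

The longest carbon chain that includes the multiple bond has 5 carbons, so the parent hydride is pentane.
There is one C=C double bond, indicated by the ending -ene.
Number the chain so that numbering from this end puts the double bond at C-1 rather than C-4.
That gives the double bond between C-1 and C-2; a chloro group at C-3; a methyl group at C-3.
Substituent prefixes are cited in alphabetical order (multiplying prefixes like di-/tri- are ignored for ordering).
The name is 3-chloro-3-methylpent-1-ene.

3-chloro-3-methylpent-1-ene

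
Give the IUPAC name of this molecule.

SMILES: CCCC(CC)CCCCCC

The parent chain contains 10 carbons (decane).
Number the chain so that the substituent locant set {4} is lower than {7} at the first point of difference.
This places an ethyl group at C-4.
The name is 4-ethyldecane.

4-ethyldecane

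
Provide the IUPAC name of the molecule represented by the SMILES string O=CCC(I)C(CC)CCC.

The longest chain bearing the –CHO group is 7 carbons long (heptane).
The principal characteristic group is an aldehyde (terminal –CHO), named with the suffix -al.
The numbering direction is chosen so that the aldehyde carbon is C-1 by definition.
That gives an ethyl group at C-4; an iodo group at C-3.
The substituents are ordered alphabetically, ignoring any di-/tri- multipliers.
The name is 4-ethyl-3-iodoheptanal.

4-ethyl-3-iodoheptanal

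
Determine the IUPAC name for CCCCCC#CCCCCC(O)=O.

The longest carbon chain that includes the –COOH group and the multiple bond has 12 carbons, so the parent hydride is dodecane.
A carboxylic acid (terminal –COOH) is the principal characteristic group, giving the suffix -oic acid.
A C≡C triple bond in the chain gives the infix -yne-.
Number the chain so that the carboxylic acid carbon is C-1 by definition.
With this numbering: the triple bond between C-6 and C-7.
Assembling the pieces gives dodec-6-ynoic acid.

dodec-6-ynoic acid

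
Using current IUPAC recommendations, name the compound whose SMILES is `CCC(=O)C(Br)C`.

The longest chain bearing the carbonyl is 5 carbons long (pentane).
The principal characteristic group is a ketone (C=O on an internal carbon), named with the suffix -one.
The numbering direction is chosen so that the substituent locant set {2} is lower than {4} at the first point of difference.
With this numbering: the carbonyl at C-3; a bromo group at C-2.
Putting it together: 2-bromopentan-3-one.

2-bromopentan-3-one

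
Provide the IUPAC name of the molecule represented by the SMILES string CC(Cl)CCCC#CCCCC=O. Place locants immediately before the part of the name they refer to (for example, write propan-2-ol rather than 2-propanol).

The longest chain bearing the –CHO group and the multiple bond is 11 carbons long (undecane).
The highest-priority functional group is an aldehyde (terminal –CHO), so the name ends in -al.
The chain contains a C≡C triple bond, so the unsaturation ending is -yne.
The numbering direction is chosen so that the aldehyde carbon is C-1 by definition.
With this numbering: the triple bond between C-5 and C-6; a chloro group at C-10.
The name is 10-chloroundec-5-ynal.

10-chloroundec-5-ynal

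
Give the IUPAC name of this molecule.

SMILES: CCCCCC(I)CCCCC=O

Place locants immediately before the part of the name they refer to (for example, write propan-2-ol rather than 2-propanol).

The longest carbon chain that includes the –CHO group has 11 carbons, so the parent hydride is undecane.
The highest-priority functional group is an aldehyde (terminal –CHO), so the name ends in -al.
Number the chain so that the aldehyde carbon is C-1 by definition.
This places an iodo group at C-6.
Assembling the pieces gives 6-iodoundecanal.

6-iodoundecanal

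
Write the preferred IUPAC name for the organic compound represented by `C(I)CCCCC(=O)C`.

The longest chain bearing the carbonyl is 7 carbons long (heptane).
The highest-priority functional group is a ketone (C=O on an internal carbon), so the name ends in -one.
The numbering direction is chosen so that numbering from this end puts the carbonyl group at C-2 rather than C-6.
That gives the carbonyl at C-2; an iodo group at C-7.
Assembling the pieces gives 7-iodoheptan-2-one.

7-iodoheptan-2-one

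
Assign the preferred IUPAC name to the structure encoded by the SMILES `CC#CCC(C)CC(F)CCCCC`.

7-fluoro-5-methyldodec-2-yne

Counting along the main chain through the multiple bond gives 12 carbons: the parent is dodecane.
The chain contains a C≡C triple bond, so the unsaturation ending is -yne.
Number the chain so that numbering from this end puts the triple bond at C-2 rather than C-10.
This places the triple bond between C-2 and C-3; a fluoro group at C-7; a methyl group at C-5.
Prefixes are listed alphabetically: fluoro, methyl.
The name is 7-fluoro-5-methyldodec-2-yne.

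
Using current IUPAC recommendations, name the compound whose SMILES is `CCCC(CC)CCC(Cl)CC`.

The parent chain contains 9 carbons (nonane).
Number the chain so that the substituent locant set {3,6} is lower than {4,7} at the first point of difference.
With this numbering: a chloro group at C-3; an ethyl group at C-6.
Prefixes are listed alphabetically: chloro, ethyl.
Putting it together: 3-chloro-6-ethylnonane.

3-chloro-6-ethylnonane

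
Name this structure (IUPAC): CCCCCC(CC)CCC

The parent chain contains 9 carbons (nonane).
The numbering direction is chosen so that the substituent locant set {4} is lower than {6} at the first point of difference.
This places an ethyl group at C-4.
Assembling the pieces gives 4-ethylnonane.

4-ethylnonane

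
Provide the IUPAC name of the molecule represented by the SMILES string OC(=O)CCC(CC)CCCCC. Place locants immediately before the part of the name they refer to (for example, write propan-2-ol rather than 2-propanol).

Counting along the main chain through the –COOH group gives 9 carbons: the parent is nonane.
A carboxylic acid (terminal –COOH) is the principal characteristic group, giving the suffix -oic acid.
Number the chain so that the carboxylic acid carbon is C-1 by definition.
That gives an ethyl group at C-4.
Assembling the pieces gives 4-ethylnonanoic acid.

4-ethylnonanoic acid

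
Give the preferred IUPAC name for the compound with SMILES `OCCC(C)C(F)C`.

The longest carbon chain that includes the –OH group has 5 carbons, so the parent hydride is pentane.
An alcohol (–OH) is the principal characteristic group, giving the suffix -ol.
The numbering direction is chosen so that numbering from this end puts the hydroxyl group at C-1 rather than C-5.
With this numbering: the hydroxyl at C-1; a fluoro group at C-4; a methyl group at C-3.
The substituents are ordered alphabetically, ignoring any di-/tri- multipliers.
The name is 4-fluoro-3-methylpentan-1-ol.

4-fluoro-3-methylpentan-1-ol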